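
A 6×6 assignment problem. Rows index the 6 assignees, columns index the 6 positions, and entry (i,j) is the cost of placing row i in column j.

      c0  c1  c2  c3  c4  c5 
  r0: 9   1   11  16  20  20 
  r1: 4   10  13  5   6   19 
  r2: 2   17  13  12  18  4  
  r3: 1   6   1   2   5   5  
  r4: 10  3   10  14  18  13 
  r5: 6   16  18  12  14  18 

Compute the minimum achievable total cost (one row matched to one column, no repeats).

optimal assignment: row0→col1 (cost 1), row1→col4 (cost 6), row2→col5 (cost 4), row3→col3 (cost 2), row4→col2 (cost 10), row5→col0 (cost 6)
total = 1 + 6 + 4 + 2 + 10 + 6 = 29

Minimum assignment cost: 29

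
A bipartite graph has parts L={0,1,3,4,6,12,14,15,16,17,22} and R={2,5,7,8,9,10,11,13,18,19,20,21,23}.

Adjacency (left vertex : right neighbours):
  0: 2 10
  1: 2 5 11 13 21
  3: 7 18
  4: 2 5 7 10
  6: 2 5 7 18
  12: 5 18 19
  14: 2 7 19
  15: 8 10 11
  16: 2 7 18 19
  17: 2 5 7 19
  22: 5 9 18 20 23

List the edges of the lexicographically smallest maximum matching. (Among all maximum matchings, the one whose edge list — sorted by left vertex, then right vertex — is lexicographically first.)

Lex-smallest maximum matching: {(0,2), (1,11), (3,7), (4,10), (6,5), (12,18), (14,19), (15,8), (22,9)}

|M| = 9 (so the lex-smallest maximum matching has 9 edges)
process left vertices in ascending order; for each, take the smallest-labelled available neighbour that still permits 9 edges overall, or leave it unmatched if none does
lex-smallest matching: {0-2, 1-11, 3-7, 4-10, 6-5, 12-18, 14-19, 15-8, 22-9}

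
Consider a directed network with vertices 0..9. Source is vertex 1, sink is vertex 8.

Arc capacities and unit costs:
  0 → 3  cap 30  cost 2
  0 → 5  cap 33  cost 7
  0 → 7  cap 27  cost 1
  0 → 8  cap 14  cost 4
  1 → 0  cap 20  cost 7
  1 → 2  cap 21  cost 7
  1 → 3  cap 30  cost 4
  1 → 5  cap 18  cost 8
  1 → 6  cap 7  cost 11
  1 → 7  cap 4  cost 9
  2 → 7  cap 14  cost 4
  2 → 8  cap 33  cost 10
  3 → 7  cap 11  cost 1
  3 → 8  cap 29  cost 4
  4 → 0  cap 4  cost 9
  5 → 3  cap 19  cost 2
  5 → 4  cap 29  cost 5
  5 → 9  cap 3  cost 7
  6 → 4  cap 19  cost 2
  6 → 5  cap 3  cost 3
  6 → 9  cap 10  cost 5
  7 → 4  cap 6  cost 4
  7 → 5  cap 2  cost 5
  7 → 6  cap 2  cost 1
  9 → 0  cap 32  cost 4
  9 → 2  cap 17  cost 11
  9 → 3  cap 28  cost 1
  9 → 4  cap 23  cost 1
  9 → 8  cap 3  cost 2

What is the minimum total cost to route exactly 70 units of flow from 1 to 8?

shortest-cost path #1: 1→3→8 push 29 @ unit cost 8 (adds 232)
shortest-cost path #2: 1→0→8 push 14 @ unit cost 11 (adds 154)
shortest-cost path #3: 1→3→7→6→9→8 push 1 @ unit cost 13 (adds 13)
shortest-cost path #4: 1→0→7→6→9→8 push 1 @ unit cost 16 (adds 16)
shortest-cost path #5: 1→2→8 push 21 @ unit cost 17 (adds 357)
shortest-cost path #6: 1→5→9→8 push 1 @ unit cost 17 (adds 17)
shortest-cost path #7: 1→5→9→2→8 push 2 @ unit cost 36 (adds 72)
shortest-cost path #8: 1→6→9→2→8 push 1 @ unit cost 37 (adds 37)
total cost = 898

Minimum cost for 70 units: 898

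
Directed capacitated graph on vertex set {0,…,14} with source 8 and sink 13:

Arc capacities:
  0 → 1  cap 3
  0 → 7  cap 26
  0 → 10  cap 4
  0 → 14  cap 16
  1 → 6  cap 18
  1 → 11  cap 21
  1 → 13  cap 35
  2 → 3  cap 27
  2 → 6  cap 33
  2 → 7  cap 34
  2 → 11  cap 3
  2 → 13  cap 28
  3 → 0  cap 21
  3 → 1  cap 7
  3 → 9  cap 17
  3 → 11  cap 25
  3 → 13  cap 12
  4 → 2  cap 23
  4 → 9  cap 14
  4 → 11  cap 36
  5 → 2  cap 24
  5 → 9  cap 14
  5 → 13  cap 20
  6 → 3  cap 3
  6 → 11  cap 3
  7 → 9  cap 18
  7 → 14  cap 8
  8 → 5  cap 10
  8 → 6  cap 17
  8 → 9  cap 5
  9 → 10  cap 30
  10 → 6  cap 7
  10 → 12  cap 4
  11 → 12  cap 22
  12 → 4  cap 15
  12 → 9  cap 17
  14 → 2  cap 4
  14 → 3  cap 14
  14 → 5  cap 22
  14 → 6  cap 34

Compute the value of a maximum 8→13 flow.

Maximum flow value: 20

augment #1: 8→5→13 bottleneck 10, total now 10
augment #2: 8→6→3→13 bottleneck 3, total now 13
augment #3: 8→6→11→12→4→2→13 bottleneck 3, total now 16
augment #4: 8→9→10→12→4→2→13 bottleneck 4, total now 20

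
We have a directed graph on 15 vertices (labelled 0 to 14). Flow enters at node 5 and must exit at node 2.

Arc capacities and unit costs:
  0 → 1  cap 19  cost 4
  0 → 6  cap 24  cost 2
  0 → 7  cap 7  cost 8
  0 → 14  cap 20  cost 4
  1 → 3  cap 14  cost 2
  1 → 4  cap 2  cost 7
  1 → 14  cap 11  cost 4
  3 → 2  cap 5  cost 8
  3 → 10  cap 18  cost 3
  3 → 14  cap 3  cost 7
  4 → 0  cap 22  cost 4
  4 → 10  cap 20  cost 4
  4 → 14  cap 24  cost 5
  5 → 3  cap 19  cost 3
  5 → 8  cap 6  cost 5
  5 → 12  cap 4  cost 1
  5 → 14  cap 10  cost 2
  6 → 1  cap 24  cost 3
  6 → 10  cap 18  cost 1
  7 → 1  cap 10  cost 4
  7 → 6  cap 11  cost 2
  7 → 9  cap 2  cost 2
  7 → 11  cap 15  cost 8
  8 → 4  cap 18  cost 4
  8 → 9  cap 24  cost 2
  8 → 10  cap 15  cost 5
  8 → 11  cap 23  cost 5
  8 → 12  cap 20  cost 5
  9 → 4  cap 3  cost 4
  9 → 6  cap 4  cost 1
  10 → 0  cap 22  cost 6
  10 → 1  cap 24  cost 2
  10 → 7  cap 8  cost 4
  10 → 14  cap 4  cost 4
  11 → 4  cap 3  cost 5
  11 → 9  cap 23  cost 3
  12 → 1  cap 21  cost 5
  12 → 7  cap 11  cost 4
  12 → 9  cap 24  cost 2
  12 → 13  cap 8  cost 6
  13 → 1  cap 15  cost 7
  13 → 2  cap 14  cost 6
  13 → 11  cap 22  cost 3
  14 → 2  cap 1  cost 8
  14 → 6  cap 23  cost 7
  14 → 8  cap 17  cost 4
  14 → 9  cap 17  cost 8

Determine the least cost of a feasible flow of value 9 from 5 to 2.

shortest-cost path #1: 5→14→2 push 1 @ unit cost 10 (adds 10)
shortest-cost path #2: 5→3→2 push 5 @ unit cost 11 (adds 55)
shortest-cost path #3: 5→12→13→2 push 3 @ unit cost 13 (adds 39)
total cost = 104

Minimum cost for 9 units: 104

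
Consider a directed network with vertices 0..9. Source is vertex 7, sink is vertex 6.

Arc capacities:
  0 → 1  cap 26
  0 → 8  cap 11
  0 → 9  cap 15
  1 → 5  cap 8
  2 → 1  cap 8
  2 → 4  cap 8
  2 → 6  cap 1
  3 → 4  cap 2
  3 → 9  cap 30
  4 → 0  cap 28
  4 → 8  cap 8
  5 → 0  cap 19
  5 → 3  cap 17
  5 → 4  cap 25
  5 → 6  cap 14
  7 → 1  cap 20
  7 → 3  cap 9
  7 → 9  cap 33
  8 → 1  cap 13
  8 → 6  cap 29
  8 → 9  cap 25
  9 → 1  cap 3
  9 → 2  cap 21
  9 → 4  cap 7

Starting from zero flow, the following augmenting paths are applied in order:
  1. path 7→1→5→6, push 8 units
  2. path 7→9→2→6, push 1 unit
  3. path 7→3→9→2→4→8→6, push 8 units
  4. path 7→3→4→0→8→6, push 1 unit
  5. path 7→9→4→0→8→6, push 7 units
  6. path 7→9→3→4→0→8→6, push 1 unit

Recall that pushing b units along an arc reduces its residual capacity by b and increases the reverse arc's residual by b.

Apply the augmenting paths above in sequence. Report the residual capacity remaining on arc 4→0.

Residual capacity of (4,0): 19

after path 1 (7→1→5→6, push 8): res(4,0)=28
after path 2 (7→9→2→6, push 1): res(4,0)=28
after path 3 (7→3→9→2→4→8→6, push 8): res(4,0)=28
after path 4 (7→3→4→0→8→6, push 1): res(4,0)=27
after path 5 (7→9→4→0→8→6, push 7): res(4,0)=20
after path 6 (7→9→3→4→0→8→6, push 1): res(4,0)=19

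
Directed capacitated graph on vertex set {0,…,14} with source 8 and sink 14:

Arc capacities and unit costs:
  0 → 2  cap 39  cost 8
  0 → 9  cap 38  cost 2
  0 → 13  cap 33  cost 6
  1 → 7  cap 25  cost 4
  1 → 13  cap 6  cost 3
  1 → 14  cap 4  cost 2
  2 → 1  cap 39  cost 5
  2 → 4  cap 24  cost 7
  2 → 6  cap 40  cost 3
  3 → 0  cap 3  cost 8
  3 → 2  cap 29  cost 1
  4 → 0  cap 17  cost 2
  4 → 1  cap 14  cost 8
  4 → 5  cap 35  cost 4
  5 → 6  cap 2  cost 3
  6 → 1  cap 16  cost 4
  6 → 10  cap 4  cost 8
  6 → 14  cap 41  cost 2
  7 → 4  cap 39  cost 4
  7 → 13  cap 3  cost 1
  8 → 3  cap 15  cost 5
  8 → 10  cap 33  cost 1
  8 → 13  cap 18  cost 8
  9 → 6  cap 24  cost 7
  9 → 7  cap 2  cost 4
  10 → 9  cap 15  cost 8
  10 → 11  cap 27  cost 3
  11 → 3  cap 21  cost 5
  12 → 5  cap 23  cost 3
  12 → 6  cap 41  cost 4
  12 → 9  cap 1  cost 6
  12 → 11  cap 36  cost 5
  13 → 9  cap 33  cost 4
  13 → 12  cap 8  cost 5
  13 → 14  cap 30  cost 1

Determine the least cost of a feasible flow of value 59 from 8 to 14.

Minimum cost for 59 units: 747

shortest-cost path #1: 8→13→14 push 18 @ unit cost 9 (adds 162)
shortest-cost path #2: 8→3→2→6→14 push 15 @ unit cost 11 (adds 165)
shortest-cost path #3: 8→10→11→3→2→6→14 push 14 @ unit cost 15 (adds 210)
shortest-cost path #4: 8→10→9→7→13→14 push 2 @ unit cost 15 (adds 30)
shortest-cost path #5: 8→10→9→6→14 push 10 @ unit cost 18 (adds 180)
total cost = 747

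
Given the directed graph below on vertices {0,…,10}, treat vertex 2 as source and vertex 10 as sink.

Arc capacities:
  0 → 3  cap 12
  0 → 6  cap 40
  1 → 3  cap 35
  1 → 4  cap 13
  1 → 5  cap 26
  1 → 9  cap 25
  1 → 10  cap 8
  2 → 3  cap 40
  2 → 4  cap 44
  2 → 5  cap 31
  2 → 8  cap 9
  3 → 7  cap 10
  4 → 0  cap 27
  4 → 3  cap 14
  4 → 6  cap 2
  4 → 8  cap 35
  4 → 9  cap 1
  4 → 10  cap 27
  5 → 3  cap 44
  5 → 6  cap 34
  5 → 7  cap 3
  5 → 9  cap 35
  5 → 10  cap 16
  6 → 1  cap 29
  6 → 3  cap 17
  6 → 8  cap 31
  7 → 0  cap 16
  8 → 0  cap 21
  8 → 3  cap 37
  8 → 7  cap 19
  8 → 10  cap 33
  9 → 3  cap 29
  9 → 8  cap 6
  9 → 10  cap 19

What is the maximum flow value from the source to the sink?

Maximum flow value: 94

augment #1: 2→4→10 bottleneck 27, total now 27
augment #2: 2→5→10 bottleneck 16, total now 43
augment #3: 2→8→10 bottleneck 9, total now 52
augment #4: 2→4→8→10 bottleneck 17, total now 69
augment #5: 2→5→9→10 bottleneck 15, total now 84
augment #6: 2→3→7→0→6→1→10 bottleneck 8, total now 92
augment #7: 2→3→7→0→6→8→10 bottleneck 2, total now 94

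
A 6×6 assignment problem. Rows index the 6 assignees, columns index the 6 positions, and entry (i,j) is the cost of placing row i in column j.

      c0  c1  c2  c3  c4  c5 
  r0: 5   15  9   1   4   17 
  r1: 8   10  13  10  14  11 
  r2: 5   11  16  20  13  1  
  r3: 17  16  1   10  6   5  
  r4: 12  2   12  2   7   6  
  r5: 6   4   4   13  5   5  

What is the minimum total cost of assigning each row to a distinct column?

Minimum assignment cost: 18

optimal assignment: row0→col3 (cost 1), row1→col0 (cost 8), row2→col5 (cost 1), row3→col2 (cost 1), row4→col1 (cost 2), row5→col4 (cost 5)
total = 1 + 8 + 1 + 1 + 2 + 5 = 18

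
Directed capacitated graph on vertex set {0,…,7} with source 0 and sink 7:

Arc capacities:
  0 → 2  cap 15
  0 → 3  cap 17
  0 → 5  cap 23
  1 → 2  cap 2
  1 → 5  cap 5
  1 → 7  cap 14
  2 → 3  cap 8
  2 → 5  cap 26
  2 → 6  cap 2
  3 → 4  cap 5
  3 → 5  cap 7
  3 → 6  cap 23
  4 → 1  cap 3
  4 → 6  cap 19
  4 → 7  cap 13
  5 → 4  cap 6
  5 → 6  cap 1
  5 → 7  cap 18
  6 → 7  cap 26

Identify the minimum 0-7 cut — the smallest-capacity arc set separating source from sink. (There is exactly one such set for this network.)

Min-cut arcs: {(0,3), (2,3), (2,6), (5,4), (5,6), (5,7)} (total capacity 52)

augment #1: 0→5→7 push 18
augment #2: 0→2→6→7 push 2
augment #3: 0→3→4→7 push 5
augment #4: 0→3→6→7 push 12
augment #5: 0→5→4→7 push 5
augment #6: 0→2→3→6→7 push 8
augment #7: 0→2→5→4→7 push 1
augment #8: 0→2→5→6→7 push 1
max flow = 52; residual-reachable set from 0 gives S-side
cut edges (S→T): {(0,3), (2,3), (2,6), (5,4), (5,6), (5,7)} total cap 52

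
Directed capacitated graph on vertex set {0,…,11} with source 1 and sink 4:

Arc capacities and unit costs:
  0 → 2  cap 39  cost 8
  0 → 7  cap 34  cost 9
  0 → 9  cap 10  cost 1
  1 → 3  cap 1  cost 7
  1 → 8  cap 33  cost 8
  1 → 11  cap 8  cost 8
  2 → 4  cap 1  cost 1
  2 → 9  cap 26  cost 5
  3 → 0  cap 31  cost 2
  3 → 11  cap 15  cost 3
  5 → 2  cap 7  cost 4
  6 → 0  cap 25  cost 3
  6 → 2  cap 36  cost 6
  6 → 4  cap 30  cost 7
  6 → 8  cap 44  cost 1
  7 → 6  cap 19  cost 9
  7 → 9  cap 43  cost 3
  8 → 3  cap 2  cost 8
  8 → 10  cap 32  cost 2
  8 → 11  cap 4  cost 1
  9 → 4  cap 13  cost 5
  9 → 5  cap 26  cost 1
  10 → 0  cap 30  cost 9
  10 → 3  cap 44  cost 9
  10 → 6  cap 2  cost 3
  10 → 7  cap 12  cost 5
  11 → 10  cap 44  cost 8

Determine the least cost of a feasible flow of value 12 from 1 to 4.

Minimum cost for 12 units: 262

shortest-cost path #1: 1→3→0→9→4 push 1 @ unit cost 15 (adds 15)
shortest-cost path #2: 1→8→10→6→4 push 2 @ unit cost 20 (adds 40)
shortest-cost path #3: 1→8→10→7→9→4 push 9 @ unit cost 23 (adds 207)
total cost = 262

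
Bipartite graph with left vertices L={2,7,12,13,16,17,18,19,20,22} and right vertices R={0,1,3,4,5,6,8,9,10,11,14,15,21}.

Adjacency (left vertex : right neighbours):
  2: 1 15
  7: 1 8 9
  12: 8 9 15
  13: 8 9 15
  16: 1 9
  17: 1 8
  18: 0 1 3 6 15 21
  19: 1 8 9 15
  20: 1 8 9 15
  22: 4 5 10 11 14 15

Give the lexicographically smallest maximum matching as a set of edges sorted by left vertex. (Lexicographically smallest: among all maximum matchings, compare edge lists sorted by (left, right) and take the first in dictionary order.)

|M| = 6 (so the lex-smallest maximum matching has 6 edges)
process left vertices in ascending order; for each, take the smallest-labelled available neighbour that still permits 6 edges overall, or leave it unmatched if none does
lex-smallest matching: {2-1, 7-8, 12-9, 13-15, 18-0, 22-4}

Lex-smallest maximum matching: {(2,1), (7,8), (12,9), (13,15), (18,0), (22,4)}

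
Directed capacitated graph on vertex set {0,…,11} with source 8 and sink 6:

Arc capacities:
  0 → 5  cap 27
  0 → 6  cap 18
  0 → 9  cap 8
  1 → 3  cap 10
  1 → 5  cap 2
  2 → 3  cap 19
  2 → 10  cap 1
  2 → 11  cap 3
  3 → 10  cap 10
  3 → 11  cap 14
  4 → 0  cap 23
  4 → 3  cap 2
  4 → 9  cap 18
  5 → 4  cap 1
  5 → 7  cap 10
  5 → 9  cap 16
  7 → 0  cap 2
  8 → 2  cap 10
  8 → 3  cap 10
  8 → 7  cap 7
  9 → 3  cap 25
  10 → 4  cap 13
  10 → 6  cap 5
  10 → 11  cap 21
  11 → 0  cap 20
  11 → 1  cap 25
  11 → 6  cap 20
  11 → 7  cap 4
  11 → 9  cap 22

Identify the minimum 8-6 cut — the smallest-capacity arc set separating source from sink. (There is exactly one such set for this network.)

Min-cut arcs: {(7,0), (8,2), (8,3)} (total capacity 22)

augment #1: 8→2→10→6 push 1
augment #2: 8→2→11→6 push 3
augment #3: 8→3→10→6 push 4
augment #4: 8→3→11→6 push 6
augment #5: 8→7→0→6 push 2
augment #6: 8→2→3→11→6 push 6
max flow = 22; residual-reachable set from 8 gives S-side
cut edges (S→T): {(7,0), (8,2), (8,3)} total cap 22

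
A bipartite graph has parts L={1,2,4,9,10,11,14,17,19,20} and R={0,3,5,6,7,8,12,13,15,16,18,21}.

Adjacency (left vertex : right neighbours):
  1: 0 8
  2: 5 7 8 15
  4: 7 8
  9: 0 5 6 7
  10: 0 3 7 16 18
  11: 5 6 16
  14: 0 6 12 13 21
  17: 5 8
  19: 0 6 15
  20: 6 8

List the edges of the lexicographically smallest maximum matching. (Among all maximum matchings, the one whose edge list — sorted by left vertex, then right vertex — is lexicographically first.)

Lex-smallest maximum matching: {(1,0), (2,5), (4,7), (9,6), (10,3), (11,16), (14,12), (17,8), (19,15)}

|M| = 9 (so the lex-smallest maximum matching has 9 edges)
process left vertices in ascending order; for each, take the smallest-labelled available neighbour that still permits 9 edges overall, or leave it unmatched if none does
lex-smallest matching: {1-0, 2-5, 4-7, 9-6, 10-3, 11-16, 14-12, 17-8, 19-15}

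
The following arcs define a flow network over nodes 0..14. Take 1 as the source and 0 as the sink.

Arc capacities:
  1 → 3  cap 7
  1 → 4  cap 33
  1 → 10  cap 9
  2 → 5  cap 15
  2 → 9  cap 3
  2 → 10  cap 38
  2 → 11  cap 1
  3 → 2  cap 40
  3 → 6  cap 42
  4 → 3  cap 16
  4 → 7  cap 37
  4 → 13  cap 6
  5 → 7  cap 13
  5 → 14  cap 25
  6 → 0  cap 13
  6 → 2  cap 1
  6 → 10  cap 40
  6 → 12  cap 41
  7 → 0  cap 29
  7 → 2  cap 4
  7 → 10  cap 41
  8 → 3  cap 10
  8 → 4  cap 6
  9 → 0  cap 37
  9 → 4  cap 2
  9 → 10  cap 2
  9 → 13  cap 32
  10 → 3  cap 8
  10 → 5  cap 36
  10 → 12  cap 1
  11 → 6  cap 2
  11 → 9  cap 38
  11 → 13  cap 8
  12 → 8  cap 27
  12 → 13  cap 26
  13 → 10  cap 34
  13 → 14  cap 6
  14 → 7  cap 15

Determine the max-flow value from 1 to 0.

augment #1: 1→3→6→0 bottleneck 7, total now 7
augment #2: 1→4→7→0 bottleneck 29, total now 36
augment #3: 1→4→3→6→0 bottleneck 4, total now 40
augment #4: 1→10→3→6→0 bottleneck 2, total now 42
augment #5: 1→10→3→2→9→0 bottleneck 3, total now 45
augment #6: 1→10→3→2→11→9→0 bottleneck 1, total now 46

Maximum flow value: 46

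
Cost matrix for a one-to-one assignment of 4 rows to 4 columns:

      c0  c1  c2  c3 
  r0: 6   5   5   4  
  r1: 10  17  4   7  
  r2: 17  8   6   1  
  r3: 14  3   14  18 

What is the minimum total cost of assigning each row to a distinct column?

Minimum assignment cost: 14

optimal assignment: row0→col0 (cost 6), row1→col2 (cost 4), row2→col3 (cost 1), row3→col1 (cost 3)
total = 6 + 4 + 1 + 3 = 14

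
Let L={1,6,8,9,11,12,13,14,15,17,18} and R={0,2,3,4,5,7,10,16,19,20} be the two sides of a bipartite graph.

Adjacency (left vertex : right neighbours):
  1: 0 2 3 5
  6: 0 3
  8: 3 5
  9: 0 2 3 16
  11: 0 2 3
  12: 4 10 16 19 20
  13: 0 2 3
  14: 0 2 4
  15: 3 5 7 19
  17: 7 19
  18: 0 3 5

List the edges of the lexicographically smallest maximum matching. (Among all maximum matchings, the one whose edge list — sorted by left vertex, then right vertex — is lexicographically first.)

Lex-smallest maximum matching: {(1,0), (6,3), (8,5), (9,16), (11,2), (12,10), (14,4), (15,7), (17,19)}

|M| = 9 (so the lex-smallest maximum matching has 9 edges)
process left vertices in ascending order; for each, take the smallest-labelled available neighbour that still permits 9 edges overall, or leave it unmatched if none does
lex-smallest matching: {1-0, 6-3, 8-5, 9-16, 11-2, 12-10, 14-4, 15-7, 17-19}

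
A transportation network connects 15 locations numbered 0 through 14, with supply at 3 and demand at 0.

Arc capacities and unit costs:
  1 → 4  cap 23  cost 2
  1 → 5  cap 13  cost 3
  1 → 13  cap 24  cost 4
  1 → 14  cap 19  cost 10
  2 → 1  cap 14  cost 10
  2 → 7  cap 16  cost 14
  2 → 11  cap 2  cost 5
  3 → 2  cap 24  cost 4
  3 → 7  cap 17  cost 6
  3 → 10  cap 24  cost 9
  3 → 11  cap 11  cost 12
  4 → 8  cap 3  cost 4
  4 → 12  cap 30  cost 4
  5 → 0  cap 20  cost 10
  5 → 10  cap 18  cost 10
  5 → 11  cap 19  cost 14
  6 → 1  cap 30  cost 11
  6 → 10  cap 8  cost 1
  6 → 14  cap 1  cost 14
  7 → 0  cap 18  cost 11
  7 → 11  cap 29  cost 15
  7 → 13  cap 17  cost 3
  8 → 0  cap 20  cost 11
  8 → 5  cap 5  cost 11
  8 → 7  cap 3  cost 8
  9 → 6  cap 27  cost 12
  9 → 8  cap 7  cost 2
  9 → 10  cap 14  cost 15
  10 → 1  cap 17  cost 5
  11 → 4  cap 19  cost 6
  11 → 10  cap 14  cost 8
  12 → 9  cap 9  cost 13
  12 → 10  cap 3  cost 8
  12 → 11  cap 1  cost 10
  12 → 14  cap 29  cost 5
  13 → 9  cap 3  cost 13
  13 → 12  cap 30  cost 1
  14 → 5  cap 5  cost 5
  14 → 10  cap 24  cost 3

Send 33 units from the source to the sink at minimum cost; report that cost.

Minimum cost for 33 units: 729

shortest-cost path #1: 3→7→0 push 17 @ unit cost 17 (adds 289)
shortest-cost path #2: 3→10→1→5→0 push 13 @ unit cost 27 (adds 351)
shortest-cost path #3: 3→2→7→0 push 1 @ unit cost 29 (adds 29)
shortest-cost path #4: 3→2→11→4→8→0 push 2 @ unit cost 30 (adds 60)
total cost = 729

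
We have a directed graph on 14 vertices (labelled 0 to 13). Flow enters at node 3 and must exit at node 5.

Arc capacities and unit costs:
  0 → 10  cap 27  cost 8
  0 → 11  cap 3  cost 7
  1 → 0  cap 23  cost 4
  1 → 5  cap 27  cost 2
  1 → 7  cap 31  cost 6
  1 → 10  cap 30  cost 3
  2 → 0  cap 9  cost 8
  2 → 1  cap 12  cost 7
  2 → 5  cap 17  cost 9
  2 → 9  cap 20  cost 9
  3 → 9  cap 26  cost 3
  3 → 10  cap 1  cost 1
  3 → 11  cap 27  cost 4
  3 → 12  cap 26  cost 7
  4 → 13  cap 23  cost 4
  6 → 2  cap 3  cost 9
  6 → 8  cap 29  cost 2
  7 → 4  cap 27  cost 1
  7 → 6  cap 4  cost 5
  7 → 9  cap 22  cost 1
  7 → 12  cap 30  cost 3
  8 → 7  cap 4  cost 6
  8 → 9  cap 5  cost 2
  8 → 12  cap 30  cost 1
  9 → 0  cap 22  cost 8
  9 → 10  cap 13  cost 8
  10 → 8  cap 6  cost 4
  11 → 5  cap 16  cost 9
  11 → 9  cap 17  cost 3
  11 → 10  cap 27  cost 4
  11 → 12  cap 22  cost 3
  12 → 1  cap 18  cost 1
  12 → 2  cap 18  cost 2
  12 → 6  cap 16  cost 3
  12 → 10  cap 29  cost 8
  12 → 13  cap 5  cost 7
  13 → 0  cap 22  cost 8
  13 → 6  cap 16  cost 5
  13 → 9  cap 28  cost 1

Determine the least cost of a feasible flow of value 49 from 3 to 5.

Minimum cost for 49 units: 657

shortest-cost path #1: 3→10→8→12→1→5 push 1 @ unit cost 9 (adds 9)
shortest-cost path #2: 3→12→1→5 push 17 @ unit cost 10 (adds 170)
shortest-cost path #3: 3→11→5 push 16 @ unit cost 13 (adds 208)
shortest-cost path #4: 3→12→2→5 push 9 @ unit cost 18 (adds 162)
shortest-cost path #5: 3→11→12→2→5 push 6 @ unit cost 18 (adds 108)
total cost = 657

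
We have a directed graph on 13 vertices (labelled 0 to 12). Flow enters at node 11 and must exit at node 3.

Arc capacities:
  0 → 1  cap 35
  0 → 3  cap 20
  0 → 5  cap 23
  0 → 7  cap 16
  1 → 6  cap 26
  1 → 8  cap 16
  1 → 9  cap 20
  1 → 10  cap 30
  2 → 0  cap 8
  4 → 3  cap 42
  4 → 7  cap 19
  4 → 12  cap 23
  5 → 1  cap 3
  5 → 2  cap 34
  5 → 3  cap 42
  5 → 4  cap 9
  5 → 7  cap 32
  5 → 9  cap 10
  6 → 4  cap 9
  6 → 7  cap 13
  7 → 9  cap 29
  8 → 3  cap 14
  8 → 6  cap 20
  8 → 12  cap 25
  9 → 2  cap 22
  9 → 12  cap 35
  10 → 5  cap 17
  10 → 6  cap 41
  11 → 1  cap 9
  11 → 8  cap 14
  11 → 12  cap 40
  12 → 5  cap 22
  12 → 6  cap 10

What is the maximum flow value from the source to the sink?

Maximum flow value: 55

augment #1: 11→8→3 bottleneck 14, total now 14
augment #2: 11→12→5→3 bottleneck 22, total now 36
augment #3: 11→1→6→4→3 bottleneck 9, total now 45
augment #4: 11→12→6→1→10→5→3 bottleneck 9, total now 54
augment #5: 11→12→6→7→9→2→0→3 bottleneck 1, total now 55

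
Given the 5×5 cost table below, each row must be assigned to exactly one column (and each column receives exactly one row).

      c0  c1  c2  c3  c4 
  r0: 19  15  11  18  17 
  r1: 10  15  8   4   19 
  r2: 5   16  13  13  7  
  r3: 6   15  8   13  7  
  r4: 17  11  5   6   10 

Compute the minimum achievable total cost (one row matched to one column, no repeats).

optimal assignment: row0→col1 (cost 15), row1→col3 (cost 4), row2→col0 (cost 5), row3→col4 (cost 7), row4→col2 (cost 5)
total = 15 + 4 + 5 + 7 + 5 = 36

Minimum assignment cost: 36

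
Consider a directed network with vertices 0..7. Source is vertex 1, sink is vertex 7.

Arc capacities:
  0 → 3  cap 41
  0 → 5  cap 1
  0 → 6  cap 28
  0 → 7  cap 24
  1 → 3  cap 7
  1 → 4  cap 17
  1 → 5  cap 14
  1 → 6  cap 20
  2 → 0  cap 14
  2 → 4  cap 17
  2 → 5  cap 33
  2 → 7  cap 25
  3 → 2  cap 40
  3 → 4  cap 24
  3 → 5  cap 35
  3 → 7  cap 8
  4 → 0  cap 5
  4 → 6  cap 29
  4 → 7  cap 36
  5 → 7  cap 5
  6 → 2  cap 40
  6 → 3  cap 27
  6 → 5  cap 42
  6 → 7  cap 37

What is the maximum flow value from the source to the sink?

augment #1: 1→3→7 bottleneck 7, total now 7
augment #2: 1→4→7 bottleneck 17, total now 24
augment #3: 1→5→7 bottleneck 5, total now 29
augment #4: 1→6→7 bottleneck 20, total now 49

Maximum flow value: 49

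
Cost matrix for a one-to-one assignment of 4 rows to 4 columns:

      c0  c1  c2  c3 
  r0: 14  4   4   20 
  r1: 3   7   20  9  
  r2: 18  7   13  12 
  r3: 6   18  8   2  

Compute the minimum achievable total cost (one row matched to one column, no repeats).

Minimum assignment cost: 16

optimal assignment: row0→col2 (cost 4), row1→col0 (cost 3), row2→col1 (cost 7), row3→col3 (cost 2)
total = 4 + 3 + 7 + 2 = 16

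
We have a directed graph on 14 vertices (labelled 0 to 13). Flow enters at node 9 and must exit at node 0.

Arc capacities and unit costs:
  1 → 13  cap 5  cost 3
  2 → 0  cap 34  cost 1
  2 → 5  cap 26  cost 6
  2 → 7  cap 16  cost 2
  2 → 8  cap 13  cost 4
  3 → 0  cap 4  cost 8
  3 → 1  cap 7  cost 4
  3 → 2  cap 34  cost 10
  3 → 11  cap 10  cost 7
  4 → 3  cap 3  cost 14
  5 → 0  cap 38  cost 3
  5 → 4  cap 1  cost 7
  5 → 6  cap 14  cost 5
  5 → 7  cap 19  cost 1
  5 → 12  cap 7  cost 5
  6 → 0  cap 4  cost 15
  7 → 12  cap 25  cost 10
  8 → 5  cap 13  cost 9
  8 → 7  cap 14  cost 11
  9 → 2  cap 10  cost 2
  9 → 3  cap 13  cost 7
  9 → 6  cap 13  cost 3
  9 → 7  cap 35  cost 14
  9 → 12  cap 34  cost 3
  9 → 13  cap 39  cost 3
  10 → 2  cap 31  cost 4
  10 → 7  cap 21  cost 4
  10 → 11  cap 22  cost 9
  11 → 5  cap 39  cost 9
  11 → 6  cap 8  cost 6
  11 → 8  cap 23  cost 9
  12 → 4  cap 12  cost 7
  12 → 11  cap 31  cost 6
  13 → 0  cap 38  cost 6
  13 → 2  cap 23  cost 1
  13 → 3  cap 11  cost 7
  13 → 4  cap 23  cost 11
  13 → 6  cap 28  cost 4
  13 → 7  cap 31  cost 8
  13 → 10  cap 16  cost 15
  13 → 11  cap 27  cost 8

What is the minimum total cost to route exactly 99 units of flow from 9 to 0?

Minimum cost for 99 units: 1334

shortest-cost path #1: 9→2→0 push 10 @ unit cost 3 (adds 30)
shortest-cost path #2: 9→13→2→0 push 23 @ unit cost 5 (adds 115)
shortest-cost path #3: 9→13→0 push 16 @ unit cost 9 (adds 144)
shortest-cost path #4: 9→3→0 push 4 @ unit cost 15 (adds 60)
shortest-cost path #5: 9→6→0 push 4 @ unit cost 18 (adds 72)
shortest-cost path #6: 9→3→2→0 push 1 @ unit cost 18 (adds 18)
shortest-cost path #7: 9→3→1→13→0 push 5 @ unit cost 20 (adds 100)
shortest-cost path #8: 9→12→11→5→0 push 31 @ unit cost 21 (adds 651)
shortest-cost path #9: 9→3→2→13→0 push 3 @ unit cost 22 (adds 66)
shortest-cost path #10: 9→12→4→3→2→13→0 push 2 @ unit cost 39 (adds 78)
total cost = 1334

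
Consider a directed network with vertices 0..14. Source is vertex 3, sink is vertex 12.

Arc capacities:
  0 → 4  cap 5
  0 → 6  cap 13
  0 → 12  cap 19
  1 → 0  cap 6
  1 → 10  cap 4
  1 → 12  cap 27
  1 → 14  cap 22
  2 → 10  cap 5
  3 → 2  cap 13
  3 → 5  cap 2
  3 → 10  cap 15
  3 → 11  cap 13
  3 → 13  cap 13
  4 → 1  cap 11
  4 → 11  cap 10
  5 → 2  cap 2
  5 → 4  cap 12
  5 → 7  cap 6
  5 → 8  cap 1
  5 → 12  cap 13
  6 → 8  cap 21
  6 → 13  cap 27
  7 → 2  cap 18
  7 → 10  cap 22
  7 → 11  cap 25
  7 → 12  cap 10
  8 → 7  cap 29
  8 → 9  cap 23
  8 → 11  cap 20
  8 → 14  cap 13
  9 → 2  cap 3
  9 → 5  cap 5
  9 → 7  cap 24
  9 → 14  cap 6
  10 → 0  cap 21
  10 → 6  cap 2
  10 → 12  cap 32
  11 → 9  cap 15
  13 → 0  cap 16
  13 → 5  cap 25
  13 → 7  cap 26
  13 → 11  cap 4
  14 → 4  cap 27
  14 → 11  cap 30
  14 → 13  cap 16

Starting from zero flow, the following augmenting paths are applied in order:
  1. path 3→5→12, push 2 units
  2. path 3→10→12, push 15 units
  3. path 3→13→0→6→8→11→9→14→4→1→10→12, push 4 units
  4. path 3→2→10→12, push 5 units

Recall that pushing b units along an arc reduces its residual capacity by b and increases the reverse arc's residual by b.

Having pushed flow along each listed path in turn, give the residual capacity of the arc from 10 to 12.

Residual capacity of (10,12): 8

after path 1 (3→5→12, push 2): res(10,12)=32
after path 2 (3→10→12, push 15): res(10,12)=17
after path 3 (3→13→0→6→8→11→9→14→4→1→10→12, push 4): res(10,12)=13
after path 4 (3→2→10→12, push 5): res(10,12)=8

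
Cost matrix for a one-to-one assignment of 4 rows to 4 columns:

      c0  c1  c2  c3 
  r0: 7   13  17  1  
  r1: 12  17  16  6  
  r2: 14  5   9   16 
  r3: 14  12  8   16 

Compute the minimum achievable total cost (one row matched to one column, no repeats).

Minimum assignment cost: 26

one of 2 optimal assignments: row0→col0 (cost 7), row1→col3 (cost 6), row2→col1 (cost 5), row3→col2 (cost 8)
total = 7 + 6 + 5 + 8 = 26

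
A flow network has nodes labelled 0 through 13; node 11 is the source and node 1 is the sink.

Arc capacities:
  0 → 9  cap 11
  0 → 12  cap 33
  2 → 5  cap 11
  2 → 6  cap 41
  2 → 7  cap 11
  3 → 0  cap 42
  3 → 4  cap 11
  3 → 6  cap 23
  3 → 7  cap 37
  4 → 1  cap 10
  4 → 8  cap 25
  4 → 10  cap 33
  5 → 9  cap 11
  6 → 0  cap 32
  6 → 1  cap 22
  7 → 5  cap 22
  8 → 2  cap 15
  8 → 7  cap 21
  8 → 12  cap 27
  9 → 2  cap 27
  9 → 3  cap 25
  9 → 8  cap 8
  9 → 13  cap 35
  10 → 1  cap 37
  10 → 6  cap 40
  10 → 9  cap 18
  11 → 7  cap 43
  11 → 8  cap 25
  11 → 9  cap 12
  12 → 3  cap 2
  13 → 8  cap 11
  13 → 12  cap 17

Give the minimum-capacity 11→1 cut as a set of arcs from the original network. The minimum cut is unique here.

augment #1: 11→8→2→6→1 push 15
augment #2: 11→9→2→6→1 push 7
augment #3: 11→9→3→4→1 push 5
augment #4: 11→8→12→3→4→1 push 2
augment #5: 11→7→5→9→3→4→1 push 3
augment #6: 11→7→5→9→3→4→10→1 push 1
max flow = 33; residual-reachable set from 11 gives S-side
cut edges (S→T): {(3,4), (6,1)} total cap 33

Min-cut arcs: {(3,4), (6,1)} (total capacity 33)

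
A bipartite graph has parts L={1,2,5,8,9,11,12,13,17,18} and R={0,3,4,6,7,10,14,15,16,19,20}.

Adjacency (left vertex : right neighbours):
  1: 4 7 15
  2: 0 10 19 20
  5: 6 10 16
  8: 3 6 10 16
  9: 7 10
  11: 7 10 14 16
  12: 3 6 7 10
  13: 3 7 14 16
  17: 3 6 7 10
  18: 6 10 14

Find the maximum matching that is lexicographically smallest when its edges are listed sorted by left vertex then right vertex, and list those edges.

|M| = 8 (so the lex-smallest maximum matching has 8 edges)
process left vertices in ascending order; for each, take the smallest-labelled available neighbour that still permits 8 edges overall, or leave it unmatched if none does
lex-smallest matching: {1-4, 2-0, 5-6, 8-3, 9-7, 11-10, 13-16, 18-14}

Lex-smallest maximum matching: {(1,4), (2,0), (5,6), (8,3), (9,7), (11,10), (13,16), (18,14)}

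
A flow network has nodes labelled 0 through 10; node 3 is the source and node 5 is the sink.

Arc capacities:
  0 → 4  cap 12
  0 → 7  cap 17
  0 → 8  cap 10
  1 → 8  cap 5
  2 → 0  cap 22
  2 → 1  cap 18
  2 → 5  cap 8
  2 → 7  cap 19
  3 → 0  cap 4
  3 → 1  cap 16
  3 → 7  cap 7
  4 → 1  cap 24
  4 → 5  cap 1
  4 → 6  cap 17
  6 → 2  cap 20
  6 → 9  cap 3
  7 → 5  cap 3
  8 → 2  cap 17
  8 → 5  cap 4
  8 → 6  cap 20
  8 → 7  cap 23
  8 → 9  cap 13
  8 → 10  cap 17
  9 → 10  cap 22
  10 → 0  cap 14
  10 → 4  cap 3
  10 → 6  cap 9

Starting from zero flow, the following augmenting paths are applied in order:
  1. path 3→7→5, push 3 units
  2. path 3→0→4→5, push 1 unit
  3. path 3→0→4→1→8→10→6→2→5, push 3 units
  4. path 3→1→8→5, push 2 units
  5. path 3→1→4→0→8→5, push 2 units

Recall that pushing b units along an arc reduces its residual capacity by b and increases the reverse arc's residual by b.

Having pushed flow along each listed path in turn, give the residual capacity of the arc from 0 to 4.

Residual capacity of (0,4): 10

after path 1 (3→7→5, push 3): res(0,4)=12
after path 2 (3→0→4→5, push 1): res(0,4)=11
after path 3 (3→0→4→1→8→10→6→2→5, push 3): res(0,4)=8
after path 4 (3→1→8→5, push 2): res(0,4)=8
after path 5 (3→1→4→0→8→5, push 2): res(0,4)=10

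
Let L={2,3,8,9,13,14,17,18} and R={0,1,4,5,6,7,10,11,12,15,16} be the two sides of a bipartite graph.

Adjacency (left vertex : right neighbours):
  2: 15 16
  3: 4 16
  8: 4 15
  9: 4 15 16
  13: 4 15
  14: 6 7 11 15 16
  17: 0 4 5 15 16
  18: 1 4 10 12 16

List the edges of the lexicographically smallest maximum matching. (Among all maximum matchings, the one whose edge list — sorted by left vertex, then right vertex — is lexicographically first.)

|M| = 6 (so the lex-smallest maximum matching has 6 edges)
process left vertices in ascending order; for each, take the smallest-labelled available neighbour that still permits 6 edges overall, or leave it unmatched if none does
lex-smallest matching: {2-15, 3-4, 9-16, 14-6, 17-0, 18-1}

Lex-smallest maximum matching: {(2,15), (3,4), (9,16), (14,6), (17,0), (18,1)}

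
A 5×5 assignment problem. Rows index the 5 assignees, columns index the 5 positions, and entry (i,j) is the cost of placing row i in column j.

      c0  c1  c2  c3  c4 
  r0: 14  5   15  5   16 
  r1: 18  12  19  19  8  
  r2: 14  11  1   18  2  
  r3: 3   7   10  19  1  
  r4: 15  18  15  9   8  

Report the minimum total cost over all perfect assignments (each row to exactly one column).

Minimum assignment cost: 26

optimal assignment: row0→col1 (cost 5), row1→col4 (cost 8), row2→col2 (cost 1), row3→col0 (cost 3), row4→col3 (cost 9)
total = 5 + 8 + 1 + 3 + 9 = 26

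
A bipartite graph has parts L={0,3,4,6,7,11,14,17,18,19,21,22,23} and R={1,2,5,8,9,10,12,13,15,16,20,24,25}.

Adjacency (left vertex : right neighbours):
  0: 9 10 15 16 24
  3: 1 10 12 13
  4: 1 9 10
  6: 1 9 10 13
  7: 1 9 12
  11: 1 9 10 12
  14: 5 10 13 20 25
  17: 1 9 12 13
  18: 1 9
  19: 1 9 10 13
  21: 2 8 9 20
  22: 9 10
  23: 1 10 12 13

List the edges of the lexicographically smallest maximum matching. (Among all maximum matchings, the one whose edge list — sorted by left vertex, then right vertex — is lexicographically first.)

Lex-smallest maximum matching: {(0,15), (3,1), (4,9), (6,10), (7,12), (14,5), (17,13), (21,2)}

|M| = 8 (so the lex-smallest maximum matching has 8 edges)
process left vertices in ascending order; for each, take the smallest-labelled available neighbour that still permits 8 edges overall, or leave it unmatched if none does
lex-smallest matching: {0-15, 3-1, 4-9, 6-10, 7-12, 14-5, 17-13, 21-2}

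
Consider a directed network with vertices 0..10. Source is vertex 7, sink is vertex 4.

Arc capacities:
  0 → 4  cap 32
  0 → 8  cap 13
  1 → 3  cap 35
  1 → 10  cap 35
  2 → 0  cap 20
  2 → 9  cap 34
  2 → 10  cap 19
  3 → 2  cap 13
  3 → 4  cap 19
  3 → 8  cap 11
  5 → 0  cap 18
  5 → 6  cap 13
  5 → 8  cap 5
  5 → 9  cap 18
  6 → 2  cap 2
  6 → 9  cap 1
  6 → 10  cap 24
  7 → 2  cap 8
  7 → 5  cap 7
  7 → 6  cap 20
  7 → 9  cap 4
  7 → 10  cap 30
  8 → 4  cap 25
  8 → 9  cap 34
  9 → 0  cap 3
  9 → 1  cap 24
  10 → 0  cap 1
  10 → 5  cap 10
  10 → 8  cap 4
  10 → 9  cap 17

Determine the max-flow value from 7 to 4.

augment #1: 7→2→0→4 bottleneck 8, total now 8
augment #2: 7→5→0→4 bottleneck 7, total now 15
augment #3: 7→9→0→4 bottleneck 3, total now 18
augment #4: 7→10→0→4 bottleneck 1, total now 19
augment #5: 7→10→8→4 bottleneck 4, total now 23
augment #6: 7→6→2→0→4 bottleneck 2, total now 25
augment #7: 7→9→1→3→4 bottleneck 1, total now 26
augment #8: 7→10→5→0→4 bottleneck 10, total now 36
augment #9: 7→6→9→1→3→4 bottleneck 1, total now 37
augment #10: 7→10→9→1→3→4 bottleneck 15, total now 52
augment #11: 7→6→10→9→1→3→4 bottleneck 2, total now 54

Maximum flow value: 54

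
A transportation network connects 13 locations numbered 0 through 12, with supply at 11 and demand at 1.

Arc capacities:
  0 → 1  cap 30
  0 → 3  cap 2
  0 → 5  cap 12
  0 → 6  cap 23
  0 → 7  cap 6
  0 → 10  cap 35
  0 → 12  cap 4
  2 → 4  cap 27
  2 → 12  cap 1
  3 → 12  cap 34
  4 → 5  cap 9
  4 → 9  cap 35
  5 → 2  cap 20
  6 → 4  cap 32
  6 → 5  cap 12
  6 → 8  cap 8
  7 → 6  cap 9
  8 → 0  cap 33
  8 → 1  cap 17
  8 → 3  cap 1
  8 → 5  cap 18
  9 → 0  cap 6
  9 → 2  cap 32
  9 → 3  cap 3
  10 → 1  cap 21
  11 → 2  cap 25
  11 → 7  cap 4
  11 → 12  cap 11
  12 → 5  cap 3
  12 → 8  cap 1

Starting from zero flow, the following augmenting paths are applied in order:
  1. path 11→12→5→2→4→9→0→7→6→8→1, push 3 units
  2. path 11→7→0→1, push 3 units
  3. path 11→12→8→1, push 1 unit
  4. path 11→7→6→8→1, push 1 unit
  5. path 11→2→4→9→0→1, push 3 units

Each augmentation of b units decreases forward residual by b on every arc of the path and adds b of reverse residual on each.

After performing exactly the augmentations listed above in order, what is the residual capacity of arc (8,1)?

Residual capacity of (8,1): 12

after path 1 (11→12→5→2→4→9→0→7→6→8→1, push 3): res(8,1)=14
after path 2 (11→7→0→1, push 3): res(8,1)=14
after path 3 (11→12→8→1, push 1): res(8,1)=13
after path 4 (11→7→6→8→1, push 1): res(8,1)=12
after path 5 (11→2→4→9→0→1, push 3): res(8,1)=12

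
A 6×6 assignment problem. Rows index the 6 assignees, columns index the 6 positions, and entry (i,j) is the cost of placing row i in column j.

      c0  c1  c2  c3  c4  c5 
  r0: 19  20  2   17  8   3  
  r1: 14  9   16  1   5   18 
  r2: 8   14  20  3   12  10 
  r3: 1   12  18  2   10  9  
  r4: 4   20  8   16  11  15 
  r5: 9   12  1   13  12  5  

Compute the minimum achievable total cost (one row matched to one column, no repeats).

Minimum assignment cost: 28

one of 2 optimal assignments: row0→col5 (cost 3), row1→col1 (cost 9), row2→col3 (cost 3), row3→col0 (cost 1), row4→col4 (cost 11), row5→col2 (cost 1)
total = 3 + 9 + 3 + 1 + 11 + 1 = 28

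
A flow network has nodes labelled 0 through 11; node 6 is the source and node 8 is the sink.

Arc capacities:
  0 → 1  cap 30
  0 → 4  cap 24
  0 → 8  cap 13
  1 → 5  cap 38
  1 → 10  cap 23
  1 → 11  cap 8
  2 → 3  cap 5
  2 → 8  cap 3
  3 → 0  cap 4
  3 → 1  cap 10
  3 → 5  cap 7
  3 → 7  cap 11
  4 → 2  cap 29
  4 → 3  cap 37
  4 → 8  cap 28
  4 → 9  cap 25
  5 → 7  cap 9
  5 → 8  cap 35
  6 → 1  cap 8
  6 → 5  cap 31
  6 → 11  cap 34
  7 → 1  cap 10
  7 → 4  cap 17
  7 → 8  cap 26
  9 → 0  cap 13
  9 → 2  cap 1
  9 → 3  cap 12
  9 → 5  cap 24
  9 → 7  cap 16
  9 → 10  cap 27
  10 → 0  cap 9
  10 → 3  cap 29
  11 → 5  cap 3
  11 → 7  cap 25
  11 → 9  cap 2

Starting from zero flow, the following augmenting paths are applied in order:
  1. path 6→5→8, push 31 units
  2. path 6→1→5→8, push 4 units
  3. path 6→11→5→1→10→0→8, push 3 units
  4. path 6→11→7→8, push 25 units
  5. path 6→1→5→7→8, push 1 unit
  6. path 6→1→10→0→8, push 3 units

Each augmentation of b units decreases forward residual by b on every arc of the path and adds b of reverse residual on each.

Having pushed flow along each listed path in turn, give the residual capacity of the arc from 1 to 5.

after path 1 (6→5→8, push 31): res(1,5)=38
after path 2 (6→1→5→8, push 4): res(1,5)=34
after path 3 (6→11→5→1→10→0→8, push 3): res(1,5)=37
after path 4 (6→11→7→8, push 25): res(1,5)=37
after path 5 (6→1→5→7→8, push 1): res(1,5)=36
after path 6 (6→1→10→0→8, push 3): res(1,5)=36

Residual capacity of (1,5): 36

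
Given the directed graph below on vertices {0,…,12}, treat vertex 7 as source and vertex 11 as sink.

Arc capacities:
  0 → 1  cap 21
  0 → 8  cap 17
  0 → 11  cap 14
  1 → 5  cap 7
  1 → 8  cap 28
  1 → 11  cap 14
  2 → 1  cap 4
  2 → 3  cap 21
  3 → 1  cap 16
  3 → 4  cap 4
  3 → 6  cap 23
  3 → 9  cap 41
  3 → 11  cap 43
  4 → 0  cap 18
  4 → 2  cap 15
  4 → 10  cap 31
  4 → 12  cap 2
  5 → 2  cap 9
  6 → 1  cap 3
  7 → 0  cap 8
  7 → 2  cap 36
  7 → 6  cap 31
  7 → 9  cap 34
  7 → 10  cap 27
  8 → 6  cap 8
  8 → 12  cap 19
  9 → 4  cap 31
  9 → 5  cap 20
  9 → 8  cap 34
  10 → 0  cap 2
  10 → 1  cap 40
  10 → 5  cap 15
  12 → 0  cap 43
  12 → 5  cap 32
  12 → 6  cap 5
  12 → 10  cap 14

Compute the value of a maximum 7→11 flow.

augment #1: 7→0→11 bottleneck 8, total now 8
augment #2: 7→2→1→11 bottleneck 4, total now 12
augment #3: 7→2→3→11 bottleneck 21, total now 33
augment #4: 7→6→1→11 bottleneck 3, total now 36
augment #5: 7→10→0→11 bottleneck 2, total now 38
augment #6: 7→10→1→11 bottleneck 7, total now 45
augment #7: 7→9→4→0→11 bottleneck 4, total now 49

Maximum flow value: 49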